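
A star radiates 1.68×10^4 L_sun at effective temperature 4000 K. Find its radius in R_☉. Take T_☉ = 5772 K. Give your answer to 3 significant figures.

270 R_☉

R/R_☉ = √(L/L_☉) / (T/T_☉)² = √(1.68×10^4) / (0.6930)²
       = 129.6 / 0.4802 = 269.9.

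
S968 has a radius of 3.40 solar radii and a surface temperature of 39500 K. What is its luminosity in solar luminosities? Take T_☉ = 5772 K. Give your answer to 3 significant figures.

L/L_☉ = (R/R_☉)² (T/T_☉)⁴ = (3.40)² × (39500/5772)⁴
       = 11.56 × (6.843)⁴ = 11.56 × 2193 = 2.535×10^4.

2.54×10^4 solar luminosities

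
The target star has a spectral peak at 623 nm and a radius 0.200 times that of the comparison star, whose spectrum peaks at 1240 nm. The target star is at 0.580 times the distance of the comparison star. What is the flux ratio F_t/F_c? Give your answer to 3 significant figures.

1.87

Wien's law: T_t/T_c = λ_c/λ_t = 1240/623 = 1.990.
L_t/L_c = (R_t/R_c)²(T_t/T_c)⁴ = (0.200)²(1.990)⁴ = 0.6278.
F_t/F_c = (L_t/L_c)/(d_t/d_c)² = 0.6278/(0.580)² = 1.866.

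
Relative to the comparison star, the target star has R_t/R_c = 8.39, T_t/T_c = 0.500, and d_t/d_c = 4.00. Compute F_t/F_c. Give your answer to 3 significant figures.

L_t/L_c = (R_t/R_c)²(T_t/T_c)⁴ = (8.39)² × (0.500)⁴ = 4.400.
F_t/F_c = (L_t/L_c)/(d_t/d_c)² = 4.400 / (4.00)² = 0.2750.

0.275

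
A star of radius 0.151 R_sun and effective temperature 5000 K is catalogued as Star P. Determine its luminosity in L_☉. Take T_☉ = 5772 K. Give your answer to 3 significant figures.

0.0128 L_☉

L/L_☉ = (R/R_☉)² (T/T_☉)⁴ = (0.151)² × (5000/5772)⁴
       = 0.02280 × (0.8663)⁴ = 0.02280 × 0.5631 = 0.01284.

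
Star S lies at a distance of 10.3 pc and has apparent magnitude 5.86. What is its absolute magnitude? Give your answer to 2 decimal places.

M = m − 5 log₁₀(d/10 pc) = 5.86 − 5 log₁₀(10.3/10)
  = 5.86 − 5 × 0.013 = 5.86 − 0.06 = 5.80.

5.80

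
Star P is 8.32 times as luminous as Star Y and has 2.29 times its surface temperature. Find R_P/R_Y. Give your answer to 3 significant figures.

0.550

L ∝ R²T⁴ gives R ∝ √L / T², so
R_P/R_Y = √(8.32) / (2.29)² = 2.884 / 5.244 = 0.5500.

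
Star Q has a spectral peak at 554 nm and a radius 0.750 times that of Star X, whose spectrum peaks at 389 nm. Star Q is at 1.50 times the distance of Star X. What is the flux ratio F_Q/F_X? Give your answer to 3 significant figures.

Wien's law: T_Q/T_X = λ_X/λ_Q = 389/554 = 0.7022.
L_Q/L_X = (R_Q/R_X)²(T_Q/T_X)⁴ = (0.750)²(0.7022)⁴ = 0.1367.
F_Q/F_X = (L_Q/L_X)/(d_Q/d_X)² = 0.1367/(1.50)² = 0.06077.

0.0608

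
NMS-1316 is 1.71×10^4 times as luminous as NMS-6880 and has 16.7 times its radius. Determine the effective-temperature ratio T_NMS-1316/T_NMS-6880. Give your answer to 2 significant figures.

2.8

L ∝ R²T⁴ gives T ∝ (L/R²)^(1/4), so
T_NMS-1316/T_NMS-6880 = (1.71×10^4 / 16.7²)^(1/4) = (61.31)^(1/4) = 2.798.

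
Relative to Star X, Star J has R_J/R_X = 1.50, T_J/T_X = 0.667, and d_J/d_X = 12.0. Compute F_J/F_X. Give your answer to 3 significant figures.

0.00309

L_J/L_X = (R_J/R_X)²(T_J/T_X)⁴ = (1.50)² × (0.667)⁴ = 0.4453.
F_J/F_X = (L_J/L_X)/(d_J/d_X)² = 0.4453 / (12.0)² = 0.003093.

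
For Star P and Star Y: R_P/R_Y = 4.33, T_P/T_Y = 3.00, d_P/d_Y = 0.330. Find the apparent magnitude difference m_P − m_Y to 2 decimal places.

-10.36

L_P/L_Y = (4.33)²(3.00)⁴ = 1519.
F_P/F_Y = (L_P/L_Y)/(d_P/d_Y)² = 1519/0.1089 = 1.395×10^4.
m_P − m_Y = −2.5 log₁₀(1.395×10^4) = -10.36.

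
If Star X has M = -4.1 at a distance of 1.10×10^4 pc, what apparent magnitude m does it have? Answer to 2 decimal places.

m = M + 5 log₁₀(d/10 pc) = -4.1 + 5 log₁₀(1.10×10^4/10)
  = -4.1 + 5 × 3.041 = -4.1 + 15.21 = 11.11.

11.11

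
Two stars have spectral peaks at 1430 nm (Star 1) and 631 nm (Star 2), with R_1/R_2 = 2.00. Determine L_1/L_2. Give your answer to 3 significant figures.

Wien's law gives T ∝ 1/λ_max, so T_1/T_2 = λ_2/λ_1 = 631/1430 = 0.4413.
Then L ∝ R²T⁴ gives L_1/L_2 = (2.00)² × (0.4413)⁴ = 4.000 × 0.03791 = 0.1516.

0.152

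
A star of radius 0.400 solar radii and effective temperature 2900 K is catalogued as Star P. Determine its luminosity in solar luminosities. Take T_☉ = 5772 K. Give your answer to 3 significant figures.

0.0102 solar luminosities

L/L_☉ = (R/R_☉)² (T/T_☉)⁴ = (0.400)² × (2900/5772)⁴
       = 0.1600 × (0.5024)⁴ = 0.1600 × 0.06372 = 0.01020.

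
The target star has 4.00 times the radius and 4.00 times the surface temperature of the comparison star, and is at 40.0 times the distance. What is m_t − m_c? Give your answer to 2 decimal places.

L_t/L_c = (4.00)²(4.00)⁴ = 4096.
F_t/F_c = (L_t/L_c)/(d_t/d_c)² = 4096/1600 = 2.560.
m_t − m_c = −2.5 log₁₀(2.560) = -1.02.

-1.02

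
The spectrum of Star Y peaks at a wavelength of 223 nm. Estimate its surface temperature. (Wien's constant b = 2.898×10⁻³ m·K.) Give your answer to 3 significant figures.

T = b/λ_max = 2.898×10⁻³ / (223×10⁻⁹) = 1.300×10^4 K.

1.30×10^4 K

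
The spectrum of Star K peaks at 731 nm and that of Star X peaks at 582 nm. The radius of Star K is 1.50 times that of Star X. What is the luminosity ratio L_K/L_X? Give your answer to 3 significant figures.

0.904

Wien's law gives T ∝ 1/λ_max, so T_K/T_X = λ_X/λ_K = 582/731 = 0.7962.
Then L ∝ R²T⁴ gives L_K/L_X = (1.50)² × (0.7962)⁴ = 2.250 × 0.4018 = 0.9041.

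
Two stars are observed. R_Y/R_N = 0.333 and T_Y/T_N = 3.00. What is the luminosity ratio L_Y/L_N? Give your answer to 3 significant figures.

From the Stefan–Boltzmann law, L ∝ R²T⁴, so
L_Y/L_N = (R_Y/R_N)² (T_Y/T_N)⁴ = (0.333)² × (3.00)⁴ = 0.1109 × 81.00 = 8.982.

8.98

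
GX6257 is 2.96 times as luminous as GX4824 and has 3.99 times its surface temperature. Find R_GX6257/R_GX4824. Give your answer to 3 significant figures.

0.108

L ∝ R²T⁴ gives R ∝ √L / T², so
R_GX6257/R_GX4824 = √(2.96) / (3.99)² = 1.720 / 15.92 = 0.1081.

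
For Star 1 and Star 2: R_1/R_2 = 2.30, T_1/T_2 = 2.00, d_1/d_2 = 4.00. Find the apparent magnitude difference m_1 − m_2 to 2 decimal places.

L_1/L_2 = (2.30)²(2.00)⁴ = 84.64.
F_1/F_2 = (L_1/L_2)/(d_1/d_2)² = 84.64/16.00 = 5.290.
m_1 − m_2 = −2.5 log₁₀(5.290) = -1.81.

-1.81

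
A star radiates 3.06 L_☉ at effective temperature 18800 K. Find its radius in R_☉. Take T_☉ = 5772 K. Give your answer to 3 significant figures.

0.165 R_☉

R/R_☉ = √(L/L_☉) / (T/T_☉)² = √(3.06) / (3.257)²
       = 1.749 / 10.61 = 0.1649.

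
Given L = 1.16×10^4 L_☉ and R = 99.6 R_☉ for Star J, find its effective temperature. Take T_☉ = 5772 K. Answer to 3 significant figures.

T/T_☉ = (L/L_☉)^(1/4) / (R/R_☉)^(1/2)
T = 5772 × (1.16×10^4)^(1/4) / √(99.6) = 5772 × 10.38 / 9.980 = 6002 K.

6.00×10^3 K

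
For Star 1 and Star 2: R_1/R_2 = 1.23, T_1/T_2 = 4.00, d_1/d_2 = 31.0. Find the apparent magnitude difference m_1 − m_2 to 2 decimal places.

L_1/L_2 = (1.23)²(4.00)⁴ = 387.3.
F_1/F_2 = (L_1/L_2)/(d_1/d_2)² = 387.3/961.0 = 0.4030.
m_1 − m_2 = −2.5 log₁₀(0.4030) = 0.99.

0.99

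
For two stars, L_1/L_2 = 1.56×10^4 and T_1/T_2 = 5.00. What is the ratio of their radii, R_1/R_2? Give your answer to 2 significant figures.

5.0

L ∝ R²T⁴ gives R ∝ √L / T², so
R_1/R_2 = √(1.56×10^4) / (5.00)² = 124.9 / 25.00 = 4.996.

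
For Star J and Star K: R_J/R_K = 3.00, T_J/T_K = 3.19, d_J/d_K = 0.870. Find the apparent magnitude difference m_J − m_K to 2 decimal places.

L_J/L_K = (3.00)²(3.19)⁴ = 932.0.
F_J/F_K = (L_J/L_K)/(d_J/d_K)² = 932.0/0.7569 = 1231.
m_J − m_K = −2.5 log₁₀(1231) = -7.73.

-7.73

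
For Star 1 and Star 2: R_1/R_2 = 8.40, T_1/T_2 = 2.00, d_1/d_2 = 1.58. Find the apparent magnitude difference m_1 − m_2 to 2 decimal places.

L_1/L_2 = (8.40)²(2.00)⁴ = 1129.
F_1/F_2 = (L_1/L_2)/(d_1/d_2)² = 1129/2.496 = 452.2.
m_1 − m_2 = −2.5 log₁₀(452.2) = -6.64.

-6.64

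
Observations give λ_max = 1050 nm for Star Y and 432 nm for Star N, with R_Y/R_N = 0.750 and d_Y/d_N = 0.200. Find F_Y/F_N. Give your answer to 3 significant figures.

0.403

Wien's law: T_Y/T_N = λ_N/λ_Y = 432/1050 = 0.4114.
L_Y/L_N = (R_Y/R_N)²(T_Y/T_N)⁴ = (0.750)²(0.4114)⁴ = 0.01612.
F_Y/F_N = (L_Y/L_N)/(d_Y/d_N)² = 0.01612/(0.200)² = 0.4029.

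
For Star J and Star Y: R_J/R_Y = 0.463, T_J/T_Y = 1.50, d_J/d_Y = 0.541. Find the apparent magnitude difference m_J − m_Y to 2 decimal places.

-1.42

L_J/L_Y = (0.463)²(1.50)⁴ = 1.085.
F_J/F_Y = (L_J/L_Y)/(d_J/d_Y)² = 1.085/0.2927 = 3.708.
m_J − m_Y = −2.5 log₁₀(3.708) = -1.42.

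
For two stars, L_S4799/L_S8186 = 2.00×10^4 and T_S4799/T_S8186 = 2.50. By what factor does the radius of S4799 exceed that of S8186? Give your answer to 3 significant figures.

22.6

L ∝ R²T⁴ gives R ∝ √L / T², so
R_S4799/R_S8186 = √(2.00×10^4) / (2.50)² = 141.4 / 6.250 = 22.63.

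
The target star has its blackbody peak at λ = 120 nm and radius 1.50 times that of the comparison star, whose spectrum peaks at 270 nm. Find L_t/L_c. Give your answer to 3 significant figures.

Wien's law gives T ∝ 1/λ_max, so T_t/T_c = λ_c/λ_t = 270/120 = 2.250.
Then L ∝ R²T⁴ gives L_t/L_c = (1.50)² × (2.250)⁴ = 2.250 × 25.63 = 57.67.

57.7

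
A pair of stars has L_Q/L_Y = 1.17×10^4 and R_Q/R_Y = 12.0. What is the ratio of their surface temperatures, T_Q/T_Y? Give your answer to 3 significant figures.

3.00

L ∝ R²T⁴ gives T ∝ (L/R²)^(1/4), so
T_Q/T_Y = (1.17×10^4 / 12.0²)^(1/4) = (81.25)^(1/4) = 3.002.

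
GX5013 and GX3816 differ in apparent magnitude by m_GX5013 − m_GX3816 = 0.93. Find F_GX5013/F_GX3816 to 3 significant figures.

0.425

F_GX5013/F_GX3816 = 10^(−(m_GX5013 − m_GX3816)/2.5) = 10^(-0.93/2.5) = 10^-0.372 = 0.4246.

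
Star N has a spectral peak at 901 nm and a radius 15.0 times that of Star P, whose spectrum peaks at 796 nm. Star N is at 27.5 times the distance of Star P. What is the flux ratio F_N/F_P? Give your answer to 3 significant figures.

0.181

Wien's law: T_N/T_P = λ_P/λ_N = 796/901 = 0.8835.
L_N/L_P = (R_N/R_P)²(T_N/T_P)⁴ = (15.0)²(0.8835)⁴ = 137.1.
F_N/F_P = (L_N/L_P)/(d_N/d_P)² = 137.1/(27.5)² = 0.1812.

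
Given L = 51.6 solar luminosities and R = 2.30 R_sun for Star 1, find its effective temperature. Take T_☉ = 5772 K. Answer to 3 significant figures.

T/T_☉ = (L/L_☉)^(1/4) / (R/R_☉)^(1/2)
T = 5772 × (51.6)^(1/4) / √(2.30) = 5772 × 2.680 / 1.517 = 1.020×10^4 K.

1.02×10^4 K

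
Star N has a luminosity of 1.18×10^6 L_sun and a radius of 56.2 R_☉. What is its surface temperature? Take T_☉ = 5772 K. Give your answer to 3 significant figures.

2.54×10^4 K

T/T_☉ = (L/L_☉)^(1/4) / (R/R_☉)^(1/2)
T = 5772 × (1.18×10^6)^(1/4) / √(56.2) = 5772 × 32.96 / 7.497 = 2.538×10^4 K.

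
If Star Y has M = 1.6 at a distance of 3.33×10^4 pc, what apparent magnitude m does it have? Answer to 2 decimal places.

19.21

m = M + 5 log₁₀(d/10 pc) = 1.6 + 5 log₁₀(3.33×10^4/10)
  = 1.6 + 5 × 3.522 = 1.6 + 17.61 = 19.21.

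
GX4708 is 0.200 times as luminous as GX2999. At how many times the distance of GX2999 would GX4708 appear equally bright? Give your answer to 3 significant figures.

Equal flux requires L_GX4708/d_GX4708² = L_GX2999/d_GX2999², so d_GX4708/d_GX2999 = √(L_GX4708/L_GX2999)
= √(0.200) = 0.4472.

0.447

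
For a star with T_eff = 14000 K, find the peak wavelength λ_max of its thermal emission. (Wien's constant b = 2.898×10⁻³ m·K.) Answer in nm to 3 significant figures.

λ_max = b/T = 2.898×10⁻³ / 14000 = 2.07×10^-7 m = 207.0 nm.

207 nm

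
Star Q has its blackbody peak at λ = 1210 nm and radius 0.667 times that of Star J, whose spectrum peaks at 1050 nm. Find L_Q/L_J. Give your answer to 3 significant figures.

Wien's law gives T ∝ 1/λ_max, so T_Q/T_J = λ_J/λ_Q = 1050/1210 = 0.8678.
Then L ∝ R²T⁴ gives L_Q/L_J = (0.667)² × (0.8678)⁴ = 0.4449 × 0.5670 = 0.2523.

0.252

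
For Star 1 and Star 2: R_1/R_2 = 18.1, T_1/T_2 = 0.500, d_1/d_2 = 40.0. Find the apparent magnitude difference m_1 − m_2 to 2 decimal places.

L_1/L_2 = (18.1)²(0.500)⁴ = 20.48.
F_1/F_2 = (L_1/L_2)/(d_1/d_2)² = 20.48/1600 = 0.01280.
m_1 − m_2 = −2.5 log₁₀(0.01280) = 4.73.

4.73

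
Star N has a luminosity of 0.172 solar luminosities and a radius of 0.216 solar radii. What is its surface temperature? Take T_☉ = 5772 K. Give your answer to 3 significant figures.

T/T_☉ = (L/L_☉)^(1/4) / (R/R_☉)^(1/2)
T = 5772 × (0.172)^(1/4) / √(0.216) = 5772 × 0.6440 / 0.4648 = 7998 K.

8.00×10^3 K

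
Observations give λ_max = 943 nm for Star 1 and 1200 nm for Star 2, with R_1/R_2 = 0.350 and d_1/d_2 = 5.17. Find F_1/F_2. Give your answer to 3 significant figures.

Wien's law: T_1/T_2 = λ_2/λ_1 = 1200/943 = 1.273.
L_1/L_2 = (R_1/R_2)²(T_1/T_2)⁴ = (0.350)²(1.273)⁴ = 0.3212.
F_1/F_2 = (L_1/L_2)/(d_1/d_2)² = 0.3212/(5.17)² = 0.01202.

0.0120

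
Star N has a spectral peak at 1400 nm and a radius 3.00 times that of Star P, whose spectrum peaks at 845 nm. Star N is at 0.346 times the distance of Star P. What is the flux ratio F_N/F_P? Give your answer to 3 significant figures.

9.98

Wien's law: T_N/T_P = λ_P/λ_N = 845/1400 = 0.6036.
L_N/L_P = (R_N/R_P)²(T_N/T_P)⁴ = (3.00)²(0.6036)⁴ = 1.194.
F_N/F_P = (L_N/L_P)/(d_N/d_P)² = 1.194/(0.346)² = 9.977.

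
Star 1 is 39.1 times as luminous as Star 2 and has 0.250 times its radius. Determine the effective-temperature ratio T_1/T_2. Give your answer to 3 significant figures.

5.00

L ∝ R²T⁴ gives T ∝ (L/R²)^(1/4), so
T_1/T_2 = (39.1 / 0.250²)^(1/4) = (625.6)^(1/4) = 5.001.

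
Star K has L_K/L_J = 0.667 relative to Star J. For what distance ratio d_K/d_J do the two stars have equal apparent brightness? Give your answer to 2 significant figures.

0.82

Equal flux requires L_K/d_K² = L_J/d_J², so d_K/d_J = √(L_K/L_J)
= √(0.667) = 0.8167.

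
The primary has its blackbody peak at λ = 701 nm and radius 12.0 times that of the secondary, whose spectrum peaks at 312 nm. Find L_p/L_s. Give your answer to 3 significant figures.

Wien's law gives T ∝ 1/λ_max, so T_p/T_s = λ_s/λ_p = 312/701 = 0.4451.
Then L ∝ R²T⁴ gives L_p/L_s = (12.0)² × (0.4451)⁴ = 144.0 × 0.03924 = 5.651.

5.65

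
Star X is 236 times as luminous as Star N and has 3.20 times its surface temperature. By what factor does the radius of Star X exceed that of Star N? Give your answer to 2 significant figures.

1.5

L ∝ R²T⁴ gives R ∝ √L / T², so
R_X/R_N = √(236) / (3.20)² = 15.36 / 10.24 = 1.500.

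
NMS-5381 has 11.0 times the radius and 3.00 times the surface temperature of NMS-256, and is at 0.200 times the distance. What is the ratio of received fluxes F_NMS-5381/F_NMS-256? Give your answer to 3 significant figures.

L_NMS-5381/L_NMS-256 = (R_NMS-5381/R_NMS-256)²(T_NMS-5381/T_NMS-256)⁴ = (11.0)² × (3.00)⁴ = 9801.
F_NMS-5381/F_NMS-256 = (L_NMS-5381/L_NMS-256)/(d_NMS-5381/d_NMS-256)² = 9801 / (0.200)² = 2.450×10^5.

2.45×10^5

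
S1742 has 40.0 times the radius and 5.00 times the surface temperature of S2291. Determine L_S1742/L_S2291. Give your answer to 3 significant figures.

From the Stefan–Boltzmann law, L ∝ R²T⁴, so
L_S1742/L_S2291 = (R_S1742/R_S2291)² (T_S1742/T_S2291)⁴ = (40.0)² × (5.00)⁴ = 1600 × 625.0 = 1.000×10^6.

1.00×10^6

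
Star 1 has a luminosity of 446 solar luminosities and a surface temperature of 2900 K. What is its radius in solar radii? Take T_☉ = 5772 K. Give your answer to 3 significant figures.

R/R_☉ = √(L/L_☉) / (T/T_☉)² = √(446) / (0.5024)²
       = 21.12 / 0.2524 = 83.66.

83.7 solar radii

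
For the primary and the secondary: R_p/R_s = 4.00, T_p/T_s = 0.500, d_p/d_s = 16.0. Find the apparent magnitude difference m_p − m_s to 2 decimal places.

L_p/L_s = (4.00)²(0.500)⁴ = 1.000.
F_p/F_s = (L_p/L_s)/(d_p/d_s)² = 1.000/256.0 = 0.003906.
m_p − m_s = −2.5 log₁₀(0.003906) = 6.02.

6.02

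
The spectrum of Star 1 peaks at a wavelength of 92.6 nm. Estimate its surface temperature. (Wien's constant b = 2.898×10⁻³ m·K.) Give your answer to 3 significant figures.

3.13×10^4 K

T = b/λ_max = 2.898×10⁻³ / (92.6×10⁻⁹) = 3.130×10^4 K.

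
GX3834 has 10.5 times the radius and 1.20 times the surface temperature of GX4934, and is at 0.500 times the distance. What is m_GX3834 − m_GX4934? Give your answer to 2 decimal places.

-7.40

L_GX3834/L_GX4934 = (10.5)²(1.20)⁴ = 228.6.
F_GX3834/F_GX4934 = (L_GX3834/L_GX4934)/(d_GX3834/d_GX4934)² = 228.6/0.2500 = 914.5.
m_GX3834 − m_GX4934 = −2.5 log₁₀(914.5) = -7.40.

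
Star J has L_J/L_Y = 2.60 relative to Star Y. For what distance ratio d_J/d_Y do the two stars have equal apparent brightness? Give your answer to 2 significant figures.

1.6

Equal flux requires L_J/d_J² = L_Y/d_Y², so d_J/d_Y = √(L_J/L_Y)
= √(2.60) = 1.612.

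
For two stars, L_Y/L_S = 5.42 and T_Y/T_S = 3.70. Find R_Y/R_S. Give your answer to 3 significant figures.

0.170

L ∝ R²T⁴ gives R ∝ √L / T², so
R_Y/R_S = √(5.42) / (3.70)² = 2.328 / 13.69 = 0.1701.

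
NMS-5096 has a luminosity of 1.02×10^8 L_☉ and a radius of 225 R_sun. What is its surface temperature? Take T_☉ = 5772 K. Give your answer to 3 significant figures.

3.87×10^4 K

T/T_☉ = (L/L_☉)^(1/4) / (R/R_☉)^(1/2)
T = 5772 × (1.02×10^8)^(1/4) / √(225) = 5772 × 100.5 / 15.00 = 3.867×10^4 K.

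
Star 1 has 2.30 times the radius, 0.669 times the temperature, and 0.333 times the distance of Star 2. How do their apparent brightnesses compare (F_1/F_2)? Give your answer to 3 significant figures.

9.56

L_1/L_2 = (R_1/R_2)²(T_1/T_2)⁴ = (2.30)² × (0.669)⁴ = 1.060.
F_1/F_2 = (L_1/L_2)/(d_1/d_2)² = 1.060 / (0.333)² = 9.556.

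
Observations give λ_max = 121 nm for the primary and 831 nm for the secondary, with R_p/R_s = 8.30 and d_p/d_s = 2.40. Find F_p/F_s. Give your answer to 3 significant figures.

Wien's law: T_p/T_s = λ_s/λ_p = 831/121 = 6.868.
L_p/L_s = (R_p/R_s)²(T_p/T_s)⁴ = (8.30)²(6.868)⁴ = 1.533×10^5.
F_p/F_s = (L_p/L_s)/(d_p/d_s)² = 1.533×10^5/(2.40)² = 2.661×10^4.

2.66×10^4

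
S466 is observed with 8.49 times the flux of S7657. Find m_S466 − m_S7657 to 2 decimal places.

m_S466 − m_S7657 = −2.5 log₁₀(F_S466/F_S7657) = −2.5 log₁₀(8.49) = −2.5 × (0.929) = -2.322.

-2.32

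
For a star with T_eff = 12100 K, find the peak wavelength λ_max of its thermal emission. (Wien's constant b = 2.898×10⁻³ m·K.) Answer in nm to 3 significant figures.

λ_max = b/T = 2.898×10⁻³ / 12100 = 2.40×10^-7 m = 239.5 nm.

240 nm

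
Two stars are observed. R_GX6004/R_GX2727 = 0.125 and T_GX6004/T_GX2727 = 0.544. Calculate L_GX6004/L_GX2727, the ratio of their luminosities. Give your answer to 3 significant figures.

0.00137

From the Stefan–Boltzmann law, L ∝ R²T⁴, so
L_GX6004/L_GX2727 = (R_GX6004/R_GX2727)² (T_GX6004/T_GX2727)⁴ = (0.125)² × (0.544)⁴ = 0.01562 × 0.08758 = 0.001368.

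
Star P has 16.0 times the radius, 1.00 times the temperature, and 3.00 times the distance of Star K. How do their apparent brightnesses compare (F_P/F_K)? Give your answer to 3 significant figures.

L_P/L_K = (R_P/R_K)²(T_P/T_K)⁴ = (16.0)² × (1.00)⁴ = 256.0.
F_P/F_K = (L_P/L_K)/(d_P/d_K)² = 256.0 / (3.00)² = 28.44.

28.4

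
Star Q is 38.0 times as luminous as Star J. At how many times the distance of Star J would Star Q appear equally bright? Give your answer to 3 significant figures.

Equal flux requires L_Q/d_Q² = L_J/d_J², so d_Q/d_J = √(L_Q/L_J)
= √(38.0) = 6.164.

6.16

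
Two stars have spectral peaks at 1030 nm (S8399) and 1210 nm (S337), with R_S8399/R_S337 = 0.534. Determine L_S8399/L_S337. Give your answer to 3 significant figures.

Wien's law gives T ∝ 1/λ_max, so T_S8399/T_S337 = λ_S337/λ_S8399 = 1210/1030 = 1.175.
Then L ∝ R²T⁴ gives L_S8399/L_S337 = (0.534)² × (1.175)⁴ = 0.2852 × 1.905 = 0.5431.

0.543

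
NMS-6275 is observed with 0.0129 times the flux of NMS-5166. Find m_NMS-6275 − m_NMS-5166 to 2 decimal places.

4.72

m_NMS-6275 − m_NMS-5166 = −2.5 log₁₀(F_NMS-6275/F_NMS-5166) = −2.5 log₁₀(0.0129) = −2.5 × (-1.889) = 4.724.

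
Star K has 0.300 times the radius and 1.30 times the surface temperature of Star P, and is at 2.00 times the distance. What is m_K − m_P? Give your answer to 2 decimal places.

L_K/L_P = (0.300)²(1.30)⁴ = 0.2570.
F_K/F_P = (L_K/L_P)/(d_K/d_P)² = 0.2570/4.000 = 0.06426.
m_K − m_P = −2.5 log₁₀(0.06426) = 2.98.

2.98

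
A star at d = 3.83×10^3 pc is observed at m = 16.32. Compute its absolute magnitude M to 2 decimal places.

M = m − 5 log₁₀(d/10 pc) = 16.32 − 5 log₁₀(3.83×10^3/10)
  = 16.32 − 5 × 2.583 = 16.32 − 12.92 = 3.40.

3.40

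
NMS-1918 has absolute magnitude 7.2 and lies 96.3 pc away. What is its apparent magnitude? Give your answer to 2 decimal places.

m = M + 5 log₁₀(d/10 pc) = 7.2 + 5 log₁₀(96.3/10)
  = 7.2 + 5 × 0.984 = 7.2 + 4.92 = 12.12.

12.12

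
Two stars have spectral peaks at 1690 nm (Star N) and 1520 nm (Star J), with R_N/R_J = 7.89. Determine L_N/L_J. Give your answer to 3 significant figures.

40.7

Wien's law gives T ∝ 1/λ_max, so T_N/T_J = λ_J/λ_N = 1520/1690 = 0.8994.
Then L ∝ R²T⁴ gives L_N/L_J = (7.89)² × (0.8994)⁴ = 62.25 × 0.6544 = 40.74.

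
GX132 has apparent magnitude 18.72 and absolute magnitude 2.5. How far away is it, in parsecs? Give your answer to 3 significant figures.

1.75×10^4 pc

m − M = 5 log₁₀(d/10 pc)
18.72 − (2.5) = 16.22 = 5 log₁₀(d/10)
d = 10 × 10^(16.22/5) = 10 × 10^3.244 = 1.754×10^4 pc.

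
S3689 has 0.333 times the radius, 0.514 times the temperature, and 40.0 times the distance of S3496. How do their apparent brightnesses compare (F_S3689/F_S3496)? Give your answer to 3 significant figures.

L_S3689/L_S3496 = (R_S3689/R_S3496)²(T_S3689/T_S3496)⁴ = (0.333)² × (0.514)⁴ = 0.007740.
F_S3689/F_S3496 = (L_S3689/L_S3496)/(d_S3689/d_S3496)² = 0.007740 / (40.0)² = 4.837×10^-6.

4.84×10^-6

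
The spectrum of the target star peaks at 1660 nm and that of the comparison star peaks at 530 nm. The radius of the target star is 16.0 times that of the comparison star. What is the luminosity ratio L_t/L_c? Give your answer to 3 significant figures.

2.66

Wien's law gives T ∝ 1/λ_max, so T_t/T_c = λ_c/λ_t = 530/1660 = 0.3193.
Then L ∝ R²T⁴ gives L_t/L_c = (16.0)² × (0.3193)⁴ = 256.0 × 0.01039 = 2.660.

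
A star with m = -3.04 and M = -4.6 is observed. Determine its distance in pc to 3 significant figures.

20.5 pc

m − M = 5 log₁₀(d/10 pc)
-3.04 − (-4.6) = 1.56 = 5 log₁₀(d/10)
d = 10 × 10^(1.56/5) = 10 × 10^0.312 = 20.51 pc.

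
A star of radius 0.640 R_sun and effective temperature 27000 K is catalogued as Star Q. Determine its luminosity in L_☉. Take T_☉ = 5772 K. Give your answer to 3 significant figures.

L/L_☉ = (R/R_☉)² (T/T_☉)⁴ = (0.640)² × (27000/5772)⁴
       = 0.4096 × (4.678)⁴ = 0.4096 × 478.8 = 196.1.

196 L_☉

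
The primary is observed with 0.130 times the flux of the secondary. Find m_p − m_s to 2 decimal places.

2.22

m_p − m_s = −2.5 log₁₀(F_p/F_s) = −2.5 log₁₀(0.130) = −2.5 × (-0.886) = 2.215.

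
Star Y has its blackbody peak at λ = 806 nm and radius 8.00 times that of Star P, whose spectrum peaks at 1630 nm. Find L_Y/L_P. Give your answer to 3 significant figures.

Wien's law gives T ∝ 1/λ_max, so T_Y/T_P = λ_P/λ_Y = 1630/806 = 2.022.
Then L ∝ R²T⁴ gives L_Y/L_P = (8.00)² × (2.022)⁴ = 64.00 × 16.73 = 1071.

1.07×10^3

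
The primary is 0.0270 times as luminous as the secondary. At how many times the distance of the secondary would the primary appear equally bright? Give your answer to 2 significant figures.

Equal flux requires L_p/d_p² = L_s/d_s², so d_p/d_s = √(L_p/L_s)
= √(0.0270) = 0.1643.

0.16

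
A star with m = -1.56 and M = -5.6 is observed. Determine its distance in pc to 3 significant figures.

m − M = 5 log₁₀(d/10 pc)
-1.56 − (-5.6) = 4.04 = 5 log₁₀(d/10)
d = 10 × 10^(4.04/5) = 10 × 10^0.808 = 64.27 pc.

64.3 pc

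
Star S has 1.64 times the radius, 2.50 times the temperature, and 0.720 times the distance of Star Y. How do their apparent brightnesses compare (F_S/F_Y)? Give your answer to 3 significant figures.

L_S/L_Y = (R_S/R_Y)²(T_S/T_Y)⁴ = (1.64)² × (2.50)⁴ = 105.1.
F_S/F_Y = (L_S/L_Y)/(d_S/d_Y)² = 105.1 / (0.720)² = 202.7.

203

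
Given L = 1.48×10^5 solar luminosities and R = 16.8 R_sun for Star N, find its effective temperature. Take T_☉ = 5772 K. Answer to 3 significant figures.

2.76×10^4 K

T/T_☉ = (L/L_☉)^(1/4) / (R/R_☉)^(1/2)
T = 5772 × (1.48×10^5)^(1/4) / √(16.8) = 5772 × 19.61 / 4.099 = 2.762×10^4 K.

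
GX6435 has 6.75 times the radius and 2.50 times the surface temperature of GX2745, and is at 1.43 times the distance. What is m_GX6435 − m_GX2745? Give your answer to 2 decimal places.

-7.35

L_GX6435/L_GX2745 = (6.75)²(2.50)⁴ = 1780.
F_GX6435/F_GX2745 = (L_GX6435/L_GX2745)/(d_GX6435/d_GX2745)² = 1780/2.045 = 870.4.
m_GX6435 − m_GX2745 = −2.5 log₁₀(870.4) = -7.35.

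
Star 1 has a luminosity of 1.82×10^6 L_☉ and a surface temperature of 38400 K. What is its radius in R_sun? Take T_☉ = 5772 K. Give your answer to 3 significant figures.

30.5 R_sun

R/R_☉ = √(L/L_☉) / (T/T_☉)² = √(1.82×10^6) / (6.653)²
       = 1349 / 44.26 = 30.48.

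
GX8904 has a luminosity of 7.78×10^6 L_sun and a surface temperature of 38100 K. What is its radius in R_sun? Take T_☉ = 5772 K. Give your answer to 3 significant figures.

64.0 R_sun

R/R_☉ = √(L/L_☉) / (T/T_☉)² = √(7.78×10^6) / (6.601)²
       = 2789 / 43.57 = 64.02.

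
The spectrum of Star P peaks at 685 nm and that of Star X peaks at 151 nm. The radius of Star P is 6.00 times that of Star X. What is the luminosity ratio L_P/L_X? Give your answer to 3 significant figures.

0.0850

Wien's law gives T ∝ 1/λ_max, so T_P/T_X = λ_X/λ_P = 151/685 = 0.2204.
Then L ∝ R²T⁴ gives L_P/L_X = (6.00)² × (0.2204)⁴ = 36.00 × 0.002361 = 0.08501.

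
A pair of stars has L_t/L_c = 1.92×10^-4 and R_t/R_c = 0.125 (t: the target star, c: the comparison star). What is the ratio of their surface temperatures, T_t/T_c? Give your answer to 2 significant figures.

0.33

L ∝ R²T⁴ gives T ∝ (L/R²)^(1/4), so
T_t/T_c = (1.92×10^-4 / 0.125²)^(1/4) = (0.01229)^(1/4) = 0.3329.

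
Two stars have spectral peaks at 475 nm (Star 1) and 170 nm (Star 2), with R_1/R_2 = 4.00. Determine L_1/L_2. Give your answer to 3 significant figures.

0.263

Wien's law gives T ∝ 1/λ_max, so T_1/T_2 = λ_2/λ_1 = 170/475 = 0.3579.
Then L ∝ R²T⁴ gives L_1/L_2 = (4.00)² × (0.3579)⁴ = 16.00 × 0.01641 = 0.2625.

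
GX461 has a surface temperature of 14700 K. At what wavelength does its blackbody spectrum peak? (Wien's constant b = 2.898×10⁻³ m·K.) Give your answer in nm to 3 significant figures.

197 nm

λ_max = b/T = 2.898×10⁻³ / 14700 = 1.97×10^-7 m = 197.1 nm.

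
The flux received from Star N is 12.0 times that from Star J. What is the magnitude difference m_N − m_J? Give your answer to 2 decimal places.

-2.70

m_N − m_J = −2.5 log₁₀(F_N/F_J) = −2.5 log₁₀(12.0) = −2.5 × (1.079) = -2.698.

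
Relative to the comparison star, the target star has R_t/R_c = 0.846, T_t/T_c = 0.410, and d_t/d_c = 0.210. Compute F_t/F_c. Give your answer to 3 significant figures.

0.459

L_t/L_c = (R_t/R_c)²(T_t/T_c)⁴ = (0.846)² × (0.410)⁴ = 0.02022.
F_t/F_c = (L_t/L_c)/(d_t/d_c)² = 0.02022 / (0.210)² = 0.4586.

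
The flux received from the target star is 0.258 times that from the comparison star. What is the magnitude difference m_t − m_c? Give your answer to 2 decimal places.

m_t − m_c = −2.5 log₁₀(F_t/F_c) = −2.5 log₁₀(0.258) = −2.5 × (-0.588) = 1.471.

1.47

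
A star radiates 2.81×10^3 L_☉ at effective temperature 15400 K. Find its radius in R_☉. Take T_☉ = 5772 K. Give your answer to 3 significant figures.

7.45 R_☉

R/R_☉ = √(L/L_☉) / (T/T_☉)² = √(2.81×10^3) / (2.668)²
       = 53.01 / 7.119 = 7.447.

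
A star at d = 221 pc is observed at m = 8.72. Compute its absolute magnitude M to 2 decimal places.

M = m − 5 log₁₀(d/10 pc) = 8.72 − 5 log₁₀(221/10)
  = 8.72 − 5 × 1.344 = 8.72 − 6.72 = 2.00.

2.00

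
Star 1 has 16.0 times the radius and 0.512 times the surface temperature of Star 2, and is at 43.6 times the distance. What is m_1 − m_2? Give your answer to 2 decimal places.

5.08

L_1/L_2 = (16.0)²(0.512)⁴ = 17.59.
F_1/F_2 = (L_1/L_2)/(d_1/d_2)² = 17.59/1901 = 0.009254.
m_1 − m_2 = −2.5 log₁₀(0.009254) = 5.08.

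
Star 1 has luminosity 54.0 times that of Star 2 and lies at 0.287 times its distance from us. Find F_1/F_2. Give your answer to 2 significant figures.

6.6×10^2

F = L/(4πd²), so F_1/F_2 = (L_1/L_2) / (d_1/d_2)²
= 54.0 / (0.287)² = 54.0 / 0.08237 = 655.6.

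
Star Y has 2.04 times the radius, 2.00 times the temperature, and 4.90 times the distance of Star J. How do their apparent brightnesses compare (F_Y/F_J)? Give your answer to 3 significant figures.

2.77

L_Y/L_J = (R_Y/R_J)²(T_Y/T_J)⁴ = (2.04)² × (2.00)⁴ = 66.59.
F_Y/F_J = (L_Y/L_J)/(d_Y/d_J)² = 66.59 / (4.90)² = 2.773.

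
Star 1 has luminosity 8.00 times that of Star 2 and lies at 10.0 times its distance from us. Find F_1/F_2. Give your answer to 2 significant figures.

F = L/(4πd²), so F_1/F_2 = (L_1/L_2) / (d_1/d_2)²
= 8.00 / (10.0)² = 8.00 / 100.0 = 0.08000.

0.080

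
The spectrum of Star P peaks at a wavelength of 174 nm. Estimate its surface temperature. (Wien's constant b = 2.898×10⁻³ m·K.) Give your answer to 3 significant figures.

T = b/λ_max = 2.898×10⁻³ / (174×10⁻⁹) = 1.666×10^4 K.

1.67×10^4 K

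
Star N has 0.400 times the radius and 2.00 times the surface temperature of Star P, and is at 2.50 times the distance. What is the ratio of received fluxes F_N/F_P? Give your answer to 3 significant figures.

L_N/L_P = (R_N/R_P)²(T_N/T_P)⁴ = (0.400)² × (2.00)⁴ = 2.560.
F_N/F_P = (L_N/L_P)/(d_N/d_P)² = 2.560 / (2.50)² = 0.4096.

0.410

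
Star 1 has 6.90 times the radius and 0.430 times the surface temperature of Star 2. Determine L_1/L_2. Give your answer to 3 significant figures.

1.63

From the Stefan–Boltzmann law, L ∝ R²T⁴, so
L_1/L_2 = (R_1/R_2)² (T_1/T_2)⁴ = (6.90)² × (0.430)⁴ = 47.61 × 0.03419 = 1.628.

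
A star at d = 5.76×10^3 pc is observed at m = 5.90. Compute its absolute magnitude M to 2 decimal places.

-7.90

M = m − 5 log₁₀(d/10 pc) = 5.90 − 5 log₁₀(5.76×10^3/10)
  = 5.90 − 5 × 2.760 = 5.90 − 13.80 = -7.90.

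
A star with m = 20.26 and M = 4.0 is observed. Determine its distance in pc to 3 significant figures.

1.79×10^4 pc

m − M = 5 log₁₀(d/10 pc)
20.26 − (4.0) = 16.26 = 5 log₁₀(d/10)
d = 10 × 10^(16.26/5) = 10 × 10^3.252 = 1.786×10^4 pc.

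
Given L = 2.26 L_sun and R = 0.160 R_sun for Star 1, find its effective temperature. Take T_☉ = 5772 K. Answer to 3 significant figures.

1.77×10^4 K

T/T_☉ = (L/L_☉)^(1/4) / (R/R_☉)^(1/2)
T = 5772 × (2.26)^(1/4) / √(0.160) = 5772 × 1.226 / 0.4000 = 1.769×10^4 K.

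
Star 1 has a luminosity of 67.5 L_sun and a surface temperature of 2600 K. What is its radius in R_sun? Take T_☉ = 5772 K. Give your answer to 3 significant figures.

R/R_☉ = √(L/L_☉) / (T/T_☉)² = √(67.5) / (0.4505)²
       = 8.216 / 0.2029 = 40.49.

40.5 R_sun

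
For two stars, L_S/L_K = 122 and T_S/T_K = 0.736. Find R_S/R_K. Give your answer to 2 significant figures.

20

L ∝ R²T⁴ gives R ∝ √L / T², so
R_S/R_K = √(122) / (0.736)² = 11.05 / 0.5417 = 20.39.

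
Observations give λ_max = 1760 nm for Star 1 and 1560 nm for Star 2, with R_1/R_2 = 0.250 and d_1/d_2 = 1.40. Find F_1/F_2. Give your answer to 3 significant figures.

Wien's law: T_1/T_2 = λ_2/λ_1 = 1560/1760 = 0.8864.
L_1/L_2 = (R_1/R_2)²(T_1/T_2)⁴ = (0.250)²(0.8864)⁴ = 0.03858.
F_1/F_2 = (L_1/L_2)/(d_1/d_2)² = 0.03858/(1.40)² = 0.01968.

0.0197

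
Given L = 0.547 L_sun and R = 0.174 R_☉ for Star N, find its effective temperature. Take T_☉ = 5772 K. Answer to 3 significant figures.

1.19×10^4 K

T/T_☉ = (L/L_☉)^(1/4) / (R/R_☉)^(1/2)
T = 5772 × (0.547)^(1/4) / √(0.174) = 5772 × 0.8600 / 0.4171 = 1.190×10^4 K.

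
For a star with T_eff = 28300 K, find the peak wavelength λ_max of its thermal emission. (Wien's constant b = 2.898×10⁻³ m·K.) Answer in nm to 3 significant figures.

102 nm

λ_max = b/T = 2.898×10⁻³ / 28300 = 1.02×10^-7 m = 102.4 nm.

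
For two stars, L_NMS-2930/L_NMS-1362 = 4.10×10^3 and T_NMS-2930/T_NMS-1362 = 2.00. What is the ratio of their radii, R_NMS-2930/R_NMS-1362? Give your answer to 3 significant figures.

16.0

L ∝ R²T⁴ gives R ∝ √L / T², so
R_NMS-2930/R_NMS-1362 = √(4.10×10^3) / (2.00)² = 64.03 / 4.000 = 16.01.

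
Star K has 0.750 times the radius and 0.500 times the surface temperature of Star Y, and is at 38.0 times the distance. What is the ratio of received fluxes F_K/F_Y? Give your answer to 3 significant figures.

2.43×10^-5

L_K/L_Y = (R_K/R_Y)²(T_K/T_Y)⁴ = (0.750)² × (0.500)⁴ = 0.03516.
F_K/F_Y = (L_K/L_Y)/(d_K/d_Y)² = 0.03516 / (38.0)² = 2.435×10^-5.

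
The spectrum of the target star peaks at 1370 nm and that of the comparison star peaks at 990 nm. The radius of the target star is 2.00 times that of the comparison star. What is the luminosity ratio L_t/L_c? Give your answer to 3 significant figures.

1.09

Wien's law gives T ∝ 1/λ_max, so T_t/T_c = λ_c/λ_t = 990/1370 = 0.7226.
Then L ∝ R²T⁴ gives L_t/L_c = (2.00)² × (0.7226)⁴ = 4.000 × 0.2727 = 1.091.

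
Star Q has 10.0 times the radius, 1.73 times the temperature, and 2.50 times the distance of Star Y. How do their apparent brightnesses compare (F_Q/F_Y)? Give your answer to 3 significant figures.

143

L_Q/L_Y = (R_Q/R_Y)²(T_Q/T_Y)⁴ = (10.0)² × (1.73)⁴ = 895.7.
F_Q/F_Y = (L_Q/L_Y)/(d_Q/d_Y)² = 895.7 / (2.50)² = 143.3.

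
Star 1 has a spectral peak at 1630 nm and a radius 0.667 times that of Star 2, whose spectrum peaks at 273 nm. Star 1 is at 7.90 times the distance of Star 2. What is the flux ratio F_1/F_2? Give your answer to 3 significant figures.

5.61×10^-6

Wien's law: T_1/T_2 = λ_2/λ_1 = 273/1630 = 0.1675.
L_1/L_2 = (R_1/R_2)²(T_1/T_2)⁴ = (0.667)²(0.1675)⁴ = 3.501×10^-4.
F_1/F_2 = (L_1/L_2)/(d_1/d_2)² = 3.501×10^-4/(7.90)² = 5.609×10^-6.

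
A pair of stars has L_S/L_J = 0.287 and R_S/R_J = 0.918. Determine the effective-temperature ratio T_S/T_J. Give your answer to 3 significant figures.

L ∝ R²T⁴ gives T ∝ (L/R²)^(1/4), so
T_S/T_J = (0.287 / 0.918²)^(1/4) = (0.3406)^(1/4) = 0.7639.

0.764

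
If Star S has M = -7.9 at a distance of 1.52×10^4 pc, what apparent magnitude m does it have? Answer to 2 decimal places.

m = M + 5 log₁₀(d/10 pc) = -7.9 + 5 log₁₀(1.52×10^4/10)
  = -7.9 + 5 × 3.182 = -7.9 + 15.91 = 8.01.

8.01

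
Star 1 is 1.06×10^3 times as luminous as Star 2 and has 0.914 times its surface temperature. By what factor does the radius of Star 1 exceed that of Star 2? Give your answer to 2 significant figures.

L ∝ R²T⁴ gives R ∝ √L / T², so
R_1/R_2 = √(1.06×10^3) / (0.914)² = 32.56 / 0.8354 = 38.97.

39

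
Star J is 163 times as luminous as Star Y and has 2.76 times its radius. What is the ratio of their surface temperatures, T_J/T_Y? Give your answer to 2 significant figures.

2.2

L ∝ R²T⁴ gives T ∝ (L/R²)^(1/4), so
T_J/T_Y = (163 / 2.76²)^(1/4) = (21.40)^(1/4) = 2.151.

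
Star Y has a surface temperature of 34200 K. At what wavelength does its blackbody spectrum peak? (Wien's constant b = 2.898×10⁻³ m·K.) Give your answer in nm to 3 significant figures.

84.7 nm

λ_max = b/T = 2.898×10⁻³ / 34200 = 8.47×10^-8 m = 84.74 nm.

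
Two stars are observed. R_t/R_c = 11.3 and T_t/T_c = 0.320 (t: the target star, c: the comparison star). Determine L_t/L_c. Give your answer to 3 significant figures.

1.34

From the Stefan–Boltzmann law, L ∝ R²T⁴, so
L_t/L_c = (R_t/R_c)² (T_t/T_c)⁴ = (11.3)² × (0.320)⁴ = 127.7 × 0.01049 = 1.339.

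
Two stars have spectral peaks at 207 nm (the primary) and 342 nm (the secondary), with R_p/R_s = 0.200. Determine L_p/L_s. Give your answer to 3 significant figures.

0.298

Wien's law gives T ∝ 1/λ_max, so T_p/T_s = λ_s/λ_p = 342/207 = 1.652.
Then L ∝ R²T⁴ gives L_p/L_s = (0.200)² × (1.652)⁴ = 0.04000 × 7.451 = 0.2980.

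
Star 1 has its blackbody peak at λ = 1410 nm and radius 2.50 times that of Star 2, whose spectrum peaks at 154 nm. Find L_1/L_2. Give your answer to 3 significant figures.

Wien's law gives T ∝ 1/λ_max, so T_1/T_2 = λ_2/λ_1 = 154/1410 = 0.1092.
Then L ∝ R²T⁴ gives L_1/L_2 = (2.50)² × (0.1092)⁴ = 6.250 × 1.423×10^-4 = 8.894×10^-4.

8.89×10^-4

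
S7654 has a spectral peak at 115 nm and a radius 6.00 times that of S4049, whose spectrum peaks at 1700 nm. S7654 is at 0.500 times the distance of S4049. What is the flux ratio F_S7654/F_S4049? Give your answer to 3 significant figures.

6.88×10^6

Wien's law: T_S7654/T_S4049 = λ_S4049/λ_S7654 = 1700/115 = 14.78.
L_S7654/L_S4049 = (R_S7654/R_S4049)²(T_S7654/T_S4049)⁴ = (6.00)²(14.78)⁴ = 1.719×10^6.
F_S7654/F_S4049 = (L_S7654/L_S4049)/(d_S7654/d_S4049)² = 1.719×10^6/(0.500)² = 6.876×10^6.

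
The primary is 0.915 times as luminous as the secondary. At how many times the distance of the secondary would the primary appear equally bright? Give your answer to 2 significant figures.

Equal flux requires L_p/d_p² = L_s/d_s², so d_p/d_s = √(L_p/L_s)
= √(0.915) = 0.9566.

0.96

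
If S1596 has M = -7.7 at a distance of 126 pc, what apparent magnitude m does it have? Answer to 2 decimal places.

-2.20

m = M + 5 log₁₀(d/10 pc) = -7.7 + 5 log₁₀(126/10)
  = -7.7 + 5 × 1.100 = -7.7 + 5.50 = -2.20.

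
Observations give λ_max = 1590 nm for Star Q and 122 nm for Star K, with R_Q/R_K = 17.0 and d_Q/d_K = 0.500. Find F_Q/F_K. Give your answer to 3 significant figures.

Wien's law: T_Q/T_K = λ_K/λ_Q = 122/1590 = 0.07673.
L_Q/L_K = (R_Q/R_K)²(T_Q/T_K)⁴ = (17.0)²(0.07673)⁴ = 0.01002.
F_Q/F_K = (L_Q/L_K)/(d_Q/d_K)² = 0.01002/(0.500)² = 0.04007.

0.0401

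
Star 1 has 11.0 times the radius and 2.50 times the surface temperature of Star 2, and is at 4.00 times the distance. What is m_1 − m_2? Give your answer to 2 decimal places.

L_1/L_2 = (11.0)²(2.50)⁴ = 4727.
F_1/F_2 = (L_1/L_2)/(d_1/d_2)² = 4727/16.00 = 295.4.
m_1 − m_2 = −2.5 log₁₀(295.4) = -6.18.

-6.18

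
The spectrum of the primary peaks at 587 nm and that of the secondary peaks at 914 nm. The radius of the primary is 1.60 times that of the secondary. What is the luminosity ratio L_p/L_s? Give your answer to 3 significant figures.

Wien's law gives T ∝ 1/λ_max, so T_p/T_s = λ_s/λ_p = 914/587 = 1.557.
Then L ∝ R²T⁴ gives L_p/L_s = (1.60)² × (1.557)⁴ = 2.560 × 5.878 = 15.05.

15.0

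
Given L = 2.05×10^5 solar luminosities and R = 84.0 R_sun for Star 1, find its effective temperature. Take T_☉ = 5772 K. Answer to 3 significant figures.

1.34×10^4 K

T/T_☉ = (L/L_☉)^(1/4) / (R/R_☉)^(1/2)
T = 5772 × (2.05×10^5)^(1/4) / √(84.0) = 5772 × 21.28 / 9.165 = 1.340×10^4 K.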